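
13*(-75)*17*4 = -66300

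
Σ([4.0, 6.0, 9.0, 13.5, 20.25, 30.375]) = 83.125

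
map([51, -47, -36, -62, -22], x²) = [2601, 2209, 1296, 3844, 484]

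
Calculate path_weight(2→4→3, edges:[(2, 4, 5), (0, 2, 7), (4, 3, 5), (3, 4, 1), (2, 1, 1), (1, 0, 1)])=w(2→4)=5 + w(4→3)=5
= 10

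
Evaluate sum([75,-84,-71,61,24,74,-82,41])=75 + (-84) + (-71) + 61 + 24 + 74 + (-82) + 41
= 38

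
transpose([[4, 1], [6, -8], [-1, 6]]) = [[4, 6, -1], [1, -8, 6]]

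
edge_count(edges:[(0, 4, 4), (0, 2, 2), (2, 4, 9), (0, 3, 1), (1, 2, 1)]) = 5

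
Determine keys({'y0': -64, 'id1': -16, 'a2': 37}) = ['y0', 'id1', 'a2']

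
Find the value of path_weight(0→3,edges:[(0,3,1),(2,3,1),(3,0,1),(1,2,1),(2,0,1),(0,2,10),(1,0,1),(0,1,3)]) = w(0→3)=1
= 1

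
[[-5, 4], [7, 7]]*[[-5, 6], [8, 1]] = C[0][0] = (-5)*(-5) + (4)*(8) = 57
C[0][1] = (-5)*(6) + (4)*(1) = -26
C[1][0] = (7)*(-5) + (7)*(8) = 21
C[1][1] = (7)*(6) + (7)*(1) = 49
= [[57, -26], [21, 49]]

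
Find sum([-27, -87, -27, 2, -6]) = (-27) + (-87) + (-27) + 2 + (-6)
= -145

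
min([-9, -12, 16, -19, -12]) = -19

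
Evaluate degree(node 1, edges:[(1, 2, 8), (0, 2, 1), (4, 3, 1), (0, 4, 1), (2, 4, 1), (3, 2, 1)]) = 1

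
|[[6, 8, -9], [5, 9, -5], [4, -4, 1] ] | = 238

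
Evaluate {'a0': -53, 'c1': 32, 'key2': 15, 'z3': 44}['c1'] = 32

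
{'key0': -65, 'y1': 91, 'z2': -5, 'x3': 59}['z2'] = -5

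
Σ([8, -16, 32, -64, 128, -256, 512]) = 344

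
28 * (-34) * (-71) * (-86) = -5812912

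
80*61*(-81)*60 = -23716800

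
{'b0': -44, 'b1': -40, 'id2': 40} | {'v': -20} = {'b0': -44, 'b1': -40, 'id2': 40, 'v': -20}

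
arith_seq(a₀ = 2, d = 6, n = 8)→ a_0 = 2 + 0*6 = 2
a_1 = 2 + 1*6 = 8
a_2 = 2 + 2*6 = 14
...
= [2, 8, 14, 20, 26, 32, 38, 44]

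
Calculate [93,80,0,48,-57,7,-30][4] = -57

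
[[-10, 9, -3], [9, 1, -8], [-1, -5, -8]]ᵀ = [[-10, 9, -1], [9, 1, -5], [-3, -8, -8]]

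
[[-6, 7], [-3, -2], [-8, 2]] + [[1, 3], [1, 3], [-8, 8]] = [[-5, 10], [-2, 1], [-16, 10]]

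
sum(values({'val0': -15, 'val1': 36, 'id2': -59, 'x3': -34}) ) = (-15) + 36 + (-59) + (-34)
= -72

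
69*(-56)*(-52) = 200928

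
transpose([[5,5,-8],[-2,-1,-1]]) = [[5, -2], [5, -1], [-8, -1]]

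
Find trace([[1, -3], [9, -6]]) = -5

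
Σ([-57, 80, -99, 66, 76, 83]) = (-57) + 80 + (-99) + 66 + 76 + 83
= 149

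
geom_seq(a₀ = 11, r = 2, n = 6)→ [11, 22, 44, 88, 176, 352]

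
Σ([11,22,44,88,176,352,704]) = 11 + 22 + 44 + 88 + 176 + 352 + 704
= 1397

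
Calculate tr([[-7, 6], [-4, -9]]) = -16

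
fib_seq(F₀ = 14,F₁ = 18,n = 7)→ F_2 = F_1 + F_0 = 32
F_3 = F_2 + F_1 = 50
F_4 = F_3 + F_2 = 82
...
= [14, 18, 32, 50, 82, 132, 214]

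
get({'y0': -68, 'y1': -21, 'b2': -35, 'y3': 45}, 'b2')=-35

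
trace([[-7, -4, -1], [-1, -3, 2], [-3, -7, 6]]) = -4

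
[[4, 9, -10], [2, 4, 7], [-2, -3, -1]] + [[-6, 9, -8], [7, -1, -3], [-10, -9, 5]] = [[-2, 18, -18], [9, 3, 4], [-12, -12, 4]]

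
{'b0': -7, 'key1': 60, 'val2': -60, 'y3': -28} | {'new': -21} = {'b0': -7, 'key1': 60, 'val2': -60, 'y3': -28, 'new': -21}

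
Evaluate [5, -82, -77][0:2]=[5, -82]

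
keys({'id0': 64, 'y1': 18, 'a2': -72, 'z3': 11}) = ['id0', 'y1', 'a2', 'z3']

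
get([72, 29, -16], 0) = 72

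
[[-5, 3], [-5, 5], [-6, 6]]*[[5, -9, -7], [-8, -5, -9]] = [[-49, 30, 8], [-65, 20, -10], [-78, 24, -12]]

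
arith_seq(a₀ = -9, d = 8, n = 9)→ a_0 = -9 + 0*8 = -9
a_1 = -9 + 1*8 = -1
a_2 = -9 + 2*8 = 7
...
= [-9, -1, 7, 15, 23, 31, 39, 47, 55]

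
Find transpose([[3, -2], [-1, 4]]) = [[3, -1], [-2, 4]]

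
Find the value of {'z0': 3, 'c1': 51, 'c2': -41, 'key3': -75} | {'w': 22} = {'z0': 3, 'c1': 51, 'c2': -41, 'key3': -75, 'w': 22}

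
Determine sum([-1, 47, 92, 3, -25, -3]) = 113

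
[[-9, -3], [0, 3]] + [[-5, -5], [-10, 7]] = [[-14, -8], [-10, 10]]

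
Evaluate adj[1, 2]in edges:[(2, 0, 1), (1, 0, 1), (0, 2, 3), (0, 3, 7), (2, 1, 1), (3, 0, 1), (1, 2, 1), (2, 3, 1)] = 1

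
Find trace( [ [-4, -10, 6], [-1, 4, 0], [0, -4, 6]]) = 6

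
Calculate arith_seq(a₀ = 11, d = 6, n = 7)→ [11, 17, 23, 29, 35, 41, 47]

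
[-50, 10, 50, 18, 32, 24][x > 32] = keep x where x > 32: -50✗, 10✗, 50✓, 18✗, 32✗, 24✗
= [50]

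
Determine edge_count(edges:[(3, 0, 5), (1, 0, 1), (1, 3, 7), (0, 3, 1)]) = 4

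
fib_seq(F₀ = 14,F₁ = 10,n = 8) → F_2 = F_1 + F_0 = 24
F_3 = F_2 + F_1 = 34
F_4 = F_3 + F_2 = 58
...
= [14, 10, 24, 34, 58, 92, 150, 242]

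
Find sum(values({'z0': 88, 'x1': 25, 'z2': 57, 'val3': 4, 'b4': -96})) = 78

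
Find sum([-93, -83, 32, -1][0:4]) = -145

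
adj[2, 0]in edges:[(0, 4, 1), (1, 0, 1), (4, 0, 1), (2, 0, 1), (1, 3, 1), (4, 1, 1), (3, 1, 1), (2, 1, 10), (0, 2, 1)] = 1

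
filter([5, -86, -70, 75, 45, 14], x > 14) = keep x where x > 14: 5✗, -86✗, -70✗, 75✓, 45✓, 14✗
= [75, 45]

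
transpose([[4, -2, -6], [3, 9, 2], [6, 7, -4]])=[[4, 3, 6], [-2, 9, 7], [-6, 2, -4]]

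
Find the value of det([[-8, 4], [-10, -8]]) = 104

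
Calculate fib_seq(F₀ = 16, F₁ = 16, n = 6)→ F_2 = F_1 + F_0 = 32
F_3 = F_2 + F_1 = 48
F_4 = F_3 + F_2 = 80
...
= [16, 16, 32, 48, 80, 128]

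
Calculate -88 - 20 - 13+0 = -121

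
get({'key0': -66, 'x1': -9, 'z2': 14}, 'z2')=14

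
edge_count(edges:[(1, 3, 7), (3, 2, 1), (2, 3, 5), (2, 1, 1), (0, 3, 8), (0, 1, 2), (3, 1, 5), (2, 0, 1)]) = 8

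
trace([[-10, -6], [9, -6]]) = diagonal: (-10) + (-6)
= -16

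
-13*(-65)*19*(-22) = -353210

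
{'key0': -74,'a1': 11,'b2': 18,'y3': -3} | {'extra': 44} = {'key0': -74, 'a1': 11, 'b2': 18, 'y3': -3, 'extra': 44}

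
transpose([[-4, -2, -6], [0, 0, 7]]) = [[-4, 0], [-2, 0], [-6, 7]]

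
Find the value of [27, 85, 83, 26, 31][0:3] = [27, 85, 83]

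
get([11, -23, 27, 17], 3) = 17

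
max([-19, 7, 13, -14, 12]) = 13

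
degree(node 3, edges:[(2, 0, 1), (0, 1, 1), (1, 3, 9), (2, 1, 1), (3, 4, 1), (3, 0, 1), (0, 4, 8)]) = 3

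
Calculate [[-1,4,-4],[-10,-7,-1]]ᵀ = [[-1, -10], [4, -7], [-4, -1]]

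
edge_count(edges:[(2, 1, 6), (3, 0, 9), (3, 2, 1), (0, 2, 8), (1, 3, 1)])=5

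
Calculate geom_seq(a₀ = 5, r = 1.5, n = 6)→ a_0 = 5*1.5^0 = 5.0
a_1 = 5*1.5^1 = 7.5
a_2 = 5*1.5^2 = 11.25
...
= [5.0, 7.5, 11.25, 16.875, 25.3125, 37.96875]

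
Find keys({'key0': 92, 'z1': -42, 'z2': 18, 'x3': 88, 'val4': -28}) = ['key0', 'z1', 'z2', 'x3', 'val4']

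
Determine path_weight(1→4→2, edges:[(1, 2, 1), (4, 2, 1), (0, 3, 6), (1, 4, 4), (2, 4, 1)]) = 5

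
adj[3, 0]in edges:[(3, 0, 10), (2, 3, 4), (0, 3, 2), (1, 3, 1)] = 10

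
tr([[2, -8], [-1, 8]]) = diagonal: 2 + 8
= 10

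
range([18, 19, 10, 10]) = 9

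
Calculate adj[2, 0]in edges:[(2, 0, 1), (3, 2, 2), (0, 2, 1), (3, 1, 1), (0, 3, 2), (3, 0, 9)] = 1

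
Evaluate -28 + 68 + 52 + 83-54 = 121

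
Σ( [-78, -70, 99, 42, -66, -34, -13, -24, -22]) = -166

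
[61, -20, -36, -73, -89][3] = -73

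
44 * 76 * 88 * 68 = 20010496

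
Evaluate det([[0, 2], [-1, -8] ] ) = (0)*(-8) - (2)*(-1)
= 2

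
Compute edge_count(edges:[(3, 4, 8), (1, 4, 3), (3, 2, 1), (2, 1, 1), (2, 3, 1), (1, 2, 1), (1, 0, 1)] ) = 7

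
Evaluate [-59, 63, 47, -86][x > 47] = keep x where x > 47: -59✗, 63✓, 47✗, -86✗
= [63]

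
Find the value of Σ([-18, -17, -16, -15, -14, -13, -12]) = (-18) + (-17) + (-16) + (-15) + (-14) + (-13) + (-12)
= -105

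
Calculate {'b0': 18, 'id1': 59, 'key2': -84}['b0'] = 18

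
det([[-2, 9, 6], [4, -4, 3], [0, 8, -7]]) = 436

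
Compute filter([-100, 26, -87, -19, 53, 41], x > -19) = [26, 53, 41]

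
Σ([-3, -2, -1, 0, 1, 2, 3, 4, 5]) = 9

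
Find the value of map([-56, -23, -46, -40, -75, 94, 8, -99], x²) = [3136, 529, 2116, 1600, 5625, 8836, 64, 9801]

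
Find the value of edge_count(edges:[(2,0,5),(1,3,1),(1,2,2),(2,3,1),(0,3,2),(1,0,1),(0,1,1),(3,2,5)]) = 8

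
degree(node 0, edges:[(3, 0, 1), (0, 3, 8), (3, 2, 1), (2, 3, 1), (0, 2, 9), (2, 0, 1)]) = incident: (3,0), (0,3), (0,2), (2,0)
= 4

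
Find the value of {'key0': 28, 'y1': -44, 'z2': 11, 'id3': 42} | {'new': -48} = {'key0': 28, 'y1': -44, 'z2': 11, 'id3': 42, 'new': -48}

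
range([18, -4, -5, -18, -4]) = 36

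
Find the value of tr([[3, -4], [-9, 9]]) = diagonal: 3 + 9
= 12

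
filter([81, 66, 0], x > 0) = [81, 66]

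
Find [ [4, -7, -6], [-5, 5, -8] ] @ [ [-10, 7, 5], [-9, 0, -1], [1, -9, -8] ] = C[0][0] = (4)*(-10) + (-7)*(-9) + (-6)*(1) = 17
C[0][1] = (4)*(7) + (-7)*(0) + (-6)*(-9) = 82
C[0][2] = (4)*(5) + (-7)*(-1) + (-6)*(-8) = 75
C[1][0] = (-5)*(-10) + (5)*(-9) + (-8)*(1) = -3
C[1][1] = (-5)*(7) + (5)*(0) + (-8)*(-9) = 37
C[1][2] = (-5)*(5) + (5)*(-1) + (-8)*(-8) = 34
= [[17, 82, 75], [-3, 37, 34]]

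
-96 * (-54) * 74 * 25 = 9590400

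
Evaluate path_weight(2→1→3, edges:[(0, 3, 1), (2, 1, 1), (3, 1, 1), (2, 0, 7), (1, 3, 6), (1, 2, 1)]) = 7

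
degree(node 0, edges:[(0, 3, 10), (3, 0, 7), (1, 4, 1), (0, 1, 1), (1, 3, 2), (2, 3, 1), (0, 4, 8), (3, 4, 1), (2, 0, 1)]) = incident: (0,3), (3,0), (0,1), (0,4), (2,0)
= 5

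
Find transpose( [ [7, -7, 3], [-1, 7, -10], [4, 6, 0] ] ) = [[7, -1, 4], [-7, 7, 6], [3, -10, 0]]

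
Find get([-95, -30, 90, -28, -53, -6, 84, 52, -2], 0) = -95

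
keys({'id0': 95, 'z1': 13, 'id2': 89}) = ['id0', 'z1', 'id2']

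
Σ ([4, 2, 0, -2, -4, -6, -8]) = -14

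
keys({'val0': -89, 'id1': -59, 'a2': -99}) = ['val0', 'id1', 'a2']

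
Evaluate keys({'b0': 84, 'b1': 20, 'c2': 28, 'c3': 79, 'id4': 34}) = ['b0', 'b1', 'c2', 'c3', 'id4']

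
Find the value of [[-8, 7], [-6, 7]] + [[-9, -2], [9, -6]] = [[-17, 5], [3, 1]]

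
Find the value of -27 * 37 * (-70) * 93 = 6503490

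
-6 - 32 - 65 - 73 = -176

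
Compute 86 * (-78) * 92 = -617136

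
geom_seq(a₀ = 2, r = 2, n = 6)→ a_0 = 2*2^0 = 2
a_1 = 2*2^1 = 4
a_2 = 2*2^2 = 8
...
= [2, 4, 8, 16, 32, 64]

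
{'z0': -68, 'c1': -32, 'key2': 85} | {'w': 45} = {'z0': -68, 'c1': -32, 'key2': 85, 'w': 45}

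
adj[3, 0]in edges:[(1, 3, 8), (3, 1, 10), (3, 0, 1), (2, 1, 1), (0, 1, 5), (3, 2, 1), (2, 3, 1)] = 1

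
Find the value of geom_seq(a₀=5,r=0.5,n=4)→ [5.0, 2.5, 1.25, 0.625]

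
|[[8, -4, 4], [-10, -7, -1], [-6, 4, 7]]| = -992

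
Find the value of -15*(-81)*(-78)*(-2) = 189540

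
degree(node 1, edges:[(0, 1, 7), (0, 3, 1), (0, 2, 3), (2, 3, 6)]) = incident: (0,1)
= 1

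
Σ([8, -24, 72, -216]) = -160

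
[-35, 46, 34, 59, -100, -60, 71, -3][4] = -100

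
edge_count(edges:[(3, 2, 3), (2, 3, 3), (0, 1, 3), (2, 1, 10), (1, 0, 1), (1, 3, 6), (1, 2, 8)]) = 7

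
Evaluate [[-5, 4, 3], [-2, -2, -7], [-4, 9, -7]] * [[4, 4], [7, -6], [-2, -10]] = [[2, -74], [-8, 74], [61, 0]]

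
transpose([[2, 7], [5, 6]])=[[2, 5], [7, 6]]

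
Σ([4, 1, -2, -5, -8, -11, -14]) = -35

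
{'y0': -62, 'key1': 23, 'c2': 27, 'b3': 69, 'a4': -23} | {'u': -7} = {'y0': -62, 'key1': 23, 'c2': 27, 'b3': 69, 'a4': -23, 'u': -7}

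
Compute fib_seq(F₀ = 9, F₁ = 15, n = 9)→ [9, 15, 24, 39, 63, 102, 165, 267, 432]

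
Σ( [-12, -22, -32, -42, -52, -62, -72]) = -294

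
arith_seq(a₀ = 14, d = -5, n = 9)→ [14, 9, 4, -1, -6, -11, -16, -21, -26]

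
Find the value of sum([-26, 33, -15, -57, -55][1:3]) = 18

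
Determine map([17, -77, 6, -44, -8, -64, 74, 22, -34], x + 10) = [27, -67, 16, -34, 2, -54, 84, 32, -24]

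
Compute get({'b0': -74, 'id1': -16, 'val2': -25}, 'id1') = -16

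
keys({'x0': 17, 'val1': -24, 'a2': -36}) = ['x0', 'val1', 'a2']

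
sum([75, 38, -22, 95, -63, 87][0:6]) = 210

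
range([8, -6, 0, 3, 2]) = 14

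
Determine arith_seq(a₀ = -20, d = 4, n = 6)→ [-20, -16, -12, -8, -4, 0]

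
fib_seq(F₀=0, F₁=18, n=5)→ F_2 = F_1 + F_0 = 18
F_3 = F_2 + F_1 = 36
F_4 = F_3 + F_2 = 54
= [0, 18, 18, 36, 54]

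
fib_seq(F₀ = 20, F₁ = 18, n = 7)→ [20, 18, 38, 56, 94, 150, 244]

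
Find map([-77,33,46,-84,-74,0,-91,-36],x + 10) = [-67, 43, 56, -74, -64, 10, -81, -26]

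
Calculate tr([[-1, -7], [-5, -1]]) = diagonal: (-1) + (-1)
= -2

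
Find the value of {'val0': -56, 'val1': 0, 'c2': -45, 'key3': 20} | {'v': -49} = {'val0': -56, 'val1': 0, 'c2': -45, 'key3': 20, 'v': -49}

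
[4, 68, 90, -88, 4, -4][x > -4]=[4, 68, 90, 4]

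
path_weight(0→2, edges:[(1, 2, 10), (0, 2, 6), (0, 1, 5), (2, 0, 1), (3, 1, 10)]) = 6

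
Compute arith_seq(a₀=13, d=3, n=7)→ [13, 16, 19, 22, 25, 28, 31]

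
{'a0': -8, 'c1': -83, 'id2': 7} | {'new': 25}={'a0': -8, 'c1': -83, 'id2': 7, 'new': 25}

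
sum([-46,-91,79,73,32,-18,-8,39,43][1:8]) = slice → [-91, 79, 73, 32, -18, -8, 39]
(-91) + 79 + 73 + 32 + (-18) + (-8) + 39
= 106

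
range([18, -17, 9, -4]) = 35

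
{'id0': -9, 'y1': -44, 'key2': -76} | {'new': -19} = {'id0': -9, 'y1': -44, 'key2': -76, 'new': -19}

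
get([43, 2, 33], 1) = 2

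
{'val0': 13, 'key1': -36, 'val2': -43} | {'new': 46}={'val0': 13, 'key1': -36, 'val2': -43, 'new': 46}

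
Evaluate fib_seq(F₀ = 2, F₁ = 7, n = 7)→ [2, 7, 9, 16, 25, 41, 66]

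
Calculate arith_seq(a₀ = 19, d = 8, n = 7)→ a_0 = 19 + 0*8 = 19
a_1 = 19 + 1*8 = 27
a_2 = 19 + 2*8 = 35
...
= [19, 27, 35, 43, 51, 59, 67]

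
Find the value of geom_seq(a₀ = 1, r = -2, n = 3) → [1, -2, 4]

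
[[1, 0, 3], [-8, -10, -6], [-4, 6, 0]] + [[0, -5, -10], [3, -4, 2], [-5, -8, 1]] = [[1, -5, -7], [-5, -14, -4], [-9, -2, 1]]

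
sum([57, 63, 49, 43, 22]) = 234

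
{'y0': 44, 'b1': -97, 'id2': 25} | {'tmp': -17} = {'y0': 44, 'b1': -97, 'id2': 25, 'tmp': -17}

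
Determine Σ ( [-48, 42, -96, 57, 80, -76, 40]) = (-48) + 42 + (-96) + 57 + 80 + (-76) + 40
= -1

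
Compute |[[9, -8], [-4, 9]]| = 49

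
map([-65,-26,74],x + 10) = [-55, -16, 84]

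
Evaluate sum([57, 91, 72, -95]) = 57 + 91 + 72 + (-95)
= 125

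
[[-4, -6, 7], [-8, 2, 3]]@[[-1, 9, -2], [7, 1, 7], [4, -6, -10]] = [[-10, -84, -104], [34, -88, 0]]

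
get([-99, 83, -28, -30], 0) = -99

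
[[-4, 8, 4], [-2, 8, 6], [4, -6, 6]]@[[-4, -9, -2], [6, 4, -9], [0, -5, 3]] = [[64, 48, -52], [56, 20, -50], [-52, -90, 64]]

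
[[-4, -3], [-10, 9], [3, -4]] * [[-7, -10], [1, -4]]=[[25, 52], [79, 64], [-25, -14]]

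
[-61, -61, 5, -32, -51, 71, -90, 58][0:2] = [-61, -61]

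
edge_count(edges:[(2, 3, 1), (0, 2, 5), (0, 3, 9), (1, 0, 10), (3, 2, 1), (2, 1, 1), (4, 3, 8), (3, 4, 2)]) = 8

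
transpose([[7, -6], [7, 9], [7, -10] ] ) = [[7, 7, 7], [-6, 9, -10]]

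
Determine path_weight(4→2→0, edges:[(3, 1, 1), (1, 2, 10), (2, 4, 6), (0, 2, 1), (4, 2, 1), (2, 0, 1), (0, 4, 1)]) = 2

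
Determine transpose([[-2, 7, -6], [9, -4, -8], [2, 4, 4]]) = [[-2, 9, 2], [7, -4, 4], [-6, -8, 4]]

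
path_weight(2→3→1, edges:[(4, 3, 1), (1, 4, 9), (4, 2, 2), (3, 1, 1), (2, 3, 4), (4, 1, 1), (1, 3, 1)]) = 5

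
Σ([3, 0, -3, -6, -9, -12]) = 3 + 0 + (-3) + (-6) + (-9) + (-12)
= -27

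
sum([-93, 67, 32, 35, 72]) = (-93) + 67 + 32 + 35 + 72
= 113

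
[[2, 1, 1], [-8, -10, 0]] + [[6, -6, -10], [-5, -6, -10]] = [[8, -5, -9], [-13, -16, -10]]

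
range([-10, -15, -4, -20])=16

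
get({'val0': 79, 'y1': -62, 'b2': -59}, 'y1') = -62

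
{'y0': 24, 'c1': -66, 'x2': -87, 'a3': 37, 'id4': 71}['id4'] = 71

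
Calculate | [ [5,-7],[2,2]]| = (5)*(2) - (-7)*(2)
= 24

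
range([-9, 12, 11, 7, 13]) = 22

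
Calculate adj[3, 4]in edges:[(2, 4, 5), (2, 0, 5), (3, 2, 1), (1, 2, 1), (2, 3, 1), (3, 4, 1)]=1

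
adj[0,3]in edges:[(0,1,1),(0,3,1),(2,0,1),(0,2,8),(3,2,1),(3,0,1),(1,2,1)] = 1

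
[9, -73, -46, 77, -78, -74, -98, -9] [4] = -78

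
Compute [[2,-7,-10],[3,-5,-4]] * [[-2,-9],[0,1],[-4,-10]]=C[0][0] = (2)*(-2) + (-7)*(0) + (-10)*(-4) = 36
C[0][1] = (2)*(-9) + (-7)*(1) + (-10)*(-10) = 75
C[1][0] = (3)*(-2) + (-5)*(0) + (-4)*(-4) = 10
C[1][1] = (3)*(-9) + (-5)*(1) + (-4)*(-10) = 8
= [[36, 75], [10, 8]]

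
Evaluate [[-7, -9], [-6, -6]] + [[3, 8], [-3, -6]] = [[-4, -1], [-9, -12]]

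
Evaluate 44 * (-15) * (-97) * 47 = 3008940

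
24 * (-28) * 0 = 0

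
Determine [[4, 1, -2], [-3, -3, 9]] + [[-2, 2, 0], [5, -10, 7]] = [[2, 3, -2], [2, -13, 16]]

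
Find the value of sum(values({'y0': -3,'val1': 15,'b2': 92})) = 104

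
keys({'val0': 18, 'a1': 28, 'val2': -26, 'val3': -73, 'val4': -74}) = ['val0', 'a1', 'val2', 'val3', 'val4']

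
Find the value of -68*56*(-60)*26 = 5940480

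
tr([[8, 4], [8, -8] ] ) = 0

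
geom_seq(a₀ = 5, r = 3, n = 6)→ a_0 = 5*3^0 = 5
a_1 = 5*3^1 = 15
a_2 = 5*3^2 = 45
...
= [5, 15, 45, 135, 405, 1215]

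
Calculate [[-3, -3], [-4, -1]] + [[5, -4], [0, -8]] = [[2, -7], [-4, -9]]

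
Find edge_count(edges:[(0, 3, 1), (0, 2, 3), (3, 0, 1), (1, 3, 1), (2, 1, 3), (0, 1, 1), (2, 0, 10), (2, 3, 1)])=8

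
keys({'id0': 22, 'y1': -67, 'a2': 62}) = ['id0', 'y1', 'a2']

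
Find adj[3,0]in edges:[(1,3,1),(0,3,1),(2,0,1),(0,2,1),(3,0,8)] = 8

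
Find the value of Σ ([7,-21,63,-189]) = 7 + -21 + 63 + -189
= -140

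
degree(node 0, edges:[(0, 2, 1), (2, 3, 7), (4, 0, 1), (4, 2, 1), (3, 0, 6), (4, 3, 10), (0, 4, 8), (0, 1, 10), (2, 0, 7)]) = incident: (0,2), (4,0), (3,0), (0,4), (0,1), (2,0)
= 6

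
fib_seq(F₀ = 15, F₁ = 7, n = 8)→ F_2 = F_1 + F_0 = 22
F_3 = F_2 + F_1 = 29
F_4 = F_3 + F_2 = 51
...
= [15, 7, 22, 29, 51, 80, 131, 211]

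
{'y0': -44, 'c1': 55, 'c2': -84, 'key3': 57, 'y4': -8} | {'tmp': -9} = {'y0': -44, 'c1': 55, 'c2': -84, 'key3': 57, 'y4': -8, 'tmp': -9}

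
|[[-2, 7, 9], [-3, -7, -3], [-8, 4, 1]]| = (1)*(-2)*det([[-7, -3], [4, 1]]) + (-1)*(7)*det([[-3, -3], [-8, 1]]) + (1)*(9)*det([[-3, -7], [-8, 4]])
= -10 + 189 + -612
= -433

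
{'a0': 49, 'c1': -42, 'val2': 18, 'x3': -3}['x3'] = -3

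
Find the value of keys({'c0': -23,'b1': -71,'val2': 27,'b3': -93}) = ['c0', 'b1', 'val2', 'b3']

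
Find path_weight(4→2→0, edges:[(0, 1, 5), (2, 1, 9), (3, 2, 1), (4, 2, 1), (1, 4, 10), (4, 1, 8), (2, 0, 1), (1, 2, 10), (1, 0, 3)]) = 2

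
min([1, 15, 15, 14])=1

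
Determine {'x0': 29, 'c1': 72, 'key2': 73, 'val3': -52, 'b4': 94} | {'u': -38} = {'x0': 29, 'c1': 72, 'key2': 73, 'val3': -52, 'b4': 94, 'u': -38}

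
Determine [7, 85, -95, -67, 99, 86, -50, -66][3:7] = [-67, 99, 86, -50]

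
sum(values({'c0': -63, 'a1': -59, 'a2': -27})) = -149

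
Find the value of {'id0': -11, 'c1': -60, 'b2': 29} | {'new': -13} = {'id0': -11, 'c1': -60, 'b2': 29, 'new': -13}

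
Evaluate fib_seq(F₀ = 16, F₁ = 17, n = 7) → F_2 = F_1 + F_0 = 33
F_3 = F_2 + F_1 = 50
F_4 = F_3 + F_2 = 83
...
= [16, 17, 33, 50, 83, 133, 216]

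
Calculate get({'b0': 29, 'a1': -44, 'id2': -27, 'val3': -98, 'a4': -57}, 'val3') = -98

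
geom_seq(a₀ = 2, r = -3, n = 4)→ a_0 = 2*(-3)^0 = 2
a_1 = 2*(-3)^1 = -6
a_2 = 2*(-3)^2 = 18
...
= [2, -6, 18, -54]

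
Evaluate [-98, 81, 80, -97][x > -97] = [81, 80]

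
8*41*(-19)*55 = -342760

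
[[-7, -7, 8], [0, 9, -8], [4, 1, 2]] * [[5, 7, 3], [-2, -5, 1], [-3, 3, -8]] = [[-45, 10, -92], [6, -69, 73], [12, 29, -3]]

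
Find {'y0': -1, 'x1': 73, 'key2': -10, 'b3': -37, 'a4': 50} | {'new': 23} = {'y0': -1, 'x1': 73, 'key2': -10, 'b3': -37, 'a4': 50, 'new': 23}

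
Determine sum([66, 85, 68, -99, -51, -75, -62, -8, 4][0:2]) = slice → [66, 85]
66 + 85
= 151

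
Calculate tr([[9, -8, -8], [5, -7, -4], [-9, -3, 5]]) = 7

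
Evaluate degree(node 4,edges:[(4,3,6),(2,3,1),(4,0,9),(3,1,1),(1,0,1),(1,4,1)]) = 3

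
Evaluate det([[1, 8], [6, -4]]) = -52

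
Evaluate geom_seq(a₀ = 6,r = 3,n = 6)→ [6, 18, 54, 162, 486, 1458]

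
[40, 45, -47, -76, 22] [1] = 45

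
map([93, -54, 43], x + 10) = 93+10=103, -54+10=-44, 43+10=53
= [103, -44, 53]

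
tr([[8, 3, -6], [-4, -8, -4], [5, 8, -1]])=-1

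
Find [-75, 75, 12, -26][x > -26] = [75, 12]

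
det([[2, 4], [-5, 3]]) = 26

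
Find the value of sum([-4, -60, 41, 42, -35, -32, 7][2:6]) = 16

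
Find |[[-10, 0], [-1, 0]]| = (-10)*(0) - (0)*(-1)
= 0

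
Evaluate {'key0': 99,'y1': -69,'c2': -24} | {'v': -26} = {'key0': 99, 'y1': -69, 'c2': -24, 'v': -26}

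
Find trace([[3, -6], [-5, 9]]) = 12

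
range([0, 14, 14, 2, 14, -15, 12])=29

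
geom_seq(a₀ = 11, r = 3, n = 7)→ a_0 = 11*3^0 = 11
a_1 = 11*3^1 = 33
a_2 = 11*3^2 = 99
...
= [11, 33, 99, 297, 891, 2673, 8019]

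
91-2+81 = 170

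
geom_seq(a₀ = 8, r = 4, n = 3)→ a_0 = 8*4^0 = 8
a_1 = 8*4^1 = 32
a_2 = 8*4^2 = 128
= [8, 32, 128]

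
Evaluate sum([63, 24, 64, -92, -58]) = 1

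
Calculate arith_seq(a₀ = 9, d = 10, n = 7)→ [9, 19, 29, 39, 49, 59, 69]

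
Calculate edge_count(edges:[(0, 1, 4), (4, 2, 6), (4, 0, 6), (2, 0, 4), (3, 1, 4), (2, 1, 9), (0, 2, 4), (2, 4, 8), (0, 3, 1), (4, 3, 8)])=10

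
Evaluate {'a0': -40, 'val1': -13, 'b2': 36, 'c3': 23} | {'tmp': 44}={'a0': -40, 'val1': -13, 'b2': 36, 'c3': 23, 'tmp': 44}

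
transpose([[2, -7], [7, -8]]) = [[2, 7], [-7, -8]]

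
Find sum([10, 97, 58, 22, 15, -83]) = 119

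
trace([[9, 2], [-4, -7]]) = 2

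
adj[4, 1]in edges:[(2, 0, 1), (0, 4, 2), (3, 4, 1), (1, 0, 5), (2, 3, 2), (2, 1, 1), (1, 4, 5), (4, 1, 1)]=1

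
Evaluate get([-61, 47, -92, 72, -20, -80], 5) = -80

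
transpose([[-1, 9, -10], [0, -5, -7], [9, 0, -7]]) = [[-1, 0, 9], [9, -5, 0], [-10, -7, -7]]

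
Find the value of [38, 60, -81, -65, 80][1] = 60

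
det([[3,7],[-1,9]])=34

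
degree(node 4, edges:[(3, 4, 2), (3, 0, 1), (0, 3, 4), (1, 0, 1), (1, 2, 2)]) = 1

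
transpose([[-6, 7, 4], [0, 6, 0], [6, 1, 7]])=[[-6, 0, 6], [7, 6, 1], [4, 0, 7]]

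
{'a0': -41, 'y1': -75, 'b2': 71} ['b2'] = 71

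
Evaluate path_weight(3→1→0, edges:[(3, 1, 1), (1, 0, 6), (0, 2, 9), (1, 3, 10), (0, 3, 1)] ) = 7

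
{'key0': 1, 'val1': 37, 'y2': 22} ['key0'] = 1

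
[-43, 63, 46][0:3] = [-43, 63, 46]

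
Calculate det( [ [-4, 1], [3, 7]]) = -31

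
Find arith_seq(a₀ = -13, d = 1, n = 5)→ a_0 = -13 + 0*1 = -13
a_1 = -13 + 1*1 = -12
a_2 = -13 + 2*1 = -11
...
= [-13, -12, -11, -10, -9]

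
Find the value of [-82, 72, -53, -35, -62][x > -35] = [72]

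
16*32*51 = 26112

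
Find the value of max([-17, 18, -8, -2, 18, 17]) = 18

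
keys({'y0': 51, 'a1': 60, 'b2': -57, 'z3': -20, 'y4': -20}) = ['y0', 'a1', 'b2', 'z3', 'y4']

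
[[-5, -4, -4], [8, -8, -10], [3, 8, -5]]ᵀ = [[-5, 8, 3], [-4, -8, 8], [-4, -10, -5]]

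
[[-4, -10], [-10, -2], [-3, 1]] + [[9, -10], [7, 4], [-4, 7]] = [[5, -20], [-3, 2], [-7, 8]]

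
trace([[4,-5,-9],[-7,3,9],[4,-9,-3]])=4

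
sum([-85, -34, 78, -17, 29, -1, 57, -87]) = -60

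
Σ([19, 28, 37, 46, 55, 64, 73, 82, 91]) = 19 + 28 + 37 + 46 + 55 + 64 + 73 + 82 + 91
= 495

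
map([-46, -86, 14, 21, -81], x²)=(-46)²=2116, (-86)²=7396, (14)²=196, (21)²=441, (-81)²=6561
= [2116, 7396, 196, 441, 6561]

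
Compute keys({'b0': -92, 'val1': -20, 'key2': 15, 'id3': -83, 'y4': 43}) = ['b0', 'val1', 'key2', 'id3', 'y4']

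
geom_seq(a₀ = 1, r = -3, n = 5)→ a_0 = 1*(-3)^0 = 1
a_1 = 1*(-3)^1 = -3
a_2 = 1*(-3)^2 = 9
...
= [1, -3, 9, -27, 81]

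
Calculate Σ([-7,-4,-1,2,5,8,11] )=14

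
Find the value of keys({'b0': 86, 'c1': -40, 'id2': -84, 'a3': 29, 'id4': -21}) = ['b0', 'c1', 'id2', 'a3', 'id4']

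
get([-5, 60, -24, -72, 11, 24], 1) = 60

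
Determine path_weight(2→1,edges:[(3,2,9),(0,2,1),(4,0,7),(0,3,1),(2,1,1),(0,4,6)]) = w(2→1)=1
= 1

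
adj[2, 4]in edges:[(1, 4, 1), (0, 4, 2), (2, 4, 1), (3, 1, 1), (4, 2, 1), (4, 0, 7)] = 1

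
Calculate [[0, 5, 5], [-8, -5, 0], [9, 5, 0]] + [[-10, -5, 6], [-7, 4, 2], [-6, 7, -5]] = [[-10, 0, 11], [-15, -1, 2], [3, 12, -5]]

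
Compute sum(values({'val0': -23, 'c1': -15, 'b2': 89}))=51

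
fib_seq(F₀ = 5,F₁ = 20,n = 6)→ F_2 = F_1 + F_0 = 25
F_3 = F_2 + F_1 = 45
F_4 = F_3 + F_2 = 70
...
= [5, 20, 25, 45, 70, 115]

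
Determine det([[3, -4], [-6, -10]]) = (3)*(-10) - (-4)*(-6)
= -54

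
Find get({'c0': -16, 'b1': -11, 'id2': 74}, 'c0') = -16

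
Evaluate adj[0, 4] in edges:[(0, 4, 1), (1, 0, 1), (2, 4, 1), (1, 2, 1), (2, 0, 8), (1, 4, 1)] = 1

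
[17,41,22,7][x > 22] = keep x where x > 22: 17✗, 41✓, 22✗, 7✗
= [41]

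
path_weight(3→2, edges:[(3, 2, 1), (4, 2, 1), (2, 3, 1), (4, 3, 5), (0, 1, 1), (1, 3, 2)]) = 1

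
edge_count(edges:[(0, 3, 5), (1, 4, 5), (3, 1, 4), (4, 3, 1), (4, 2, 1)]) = 5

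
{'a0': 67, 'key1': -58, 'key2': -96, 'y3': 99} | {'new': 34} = {'a0': 67, 'key1': -58, 'key2': -96, 'y3': 99, 'new': 34}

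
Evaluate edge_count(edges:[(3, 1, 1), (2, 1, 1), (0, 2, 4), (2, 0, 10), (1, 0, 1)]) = 5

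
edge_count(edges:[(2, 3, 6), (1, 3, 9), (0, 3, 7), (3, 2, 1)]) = 4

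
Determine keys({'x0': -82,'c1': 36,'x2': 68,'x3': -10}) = ['x0', 'c1', 'x2', 'x3']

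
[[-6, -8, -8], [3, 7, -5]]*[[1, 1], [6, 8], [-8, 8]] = C[0][0] = (-6)*(1) + (-8)*(6) + (-8)*(-8) = 10
C[0][1] = (-6)*(1) + (-8)*(8) + (-8)*(8) = -134
C[1][0] = (3)*(1) + (7)*(6) + (-5)*(-8) = 85
C[1][1] = (3)*(1) + (7)*(8) + (-5)*(8) = 19
= [[10, -134], [85, 19]]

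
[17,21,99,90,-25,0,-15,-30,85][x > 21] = [99, 90, 85]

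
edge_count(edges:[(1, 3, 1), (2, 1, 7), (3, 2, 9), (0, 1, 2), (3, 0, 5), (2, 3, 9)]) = 6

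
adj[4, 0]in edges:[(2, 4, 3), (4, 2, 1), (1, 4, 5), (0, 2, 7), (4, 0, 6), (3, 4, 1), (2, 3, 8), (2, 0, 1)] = 6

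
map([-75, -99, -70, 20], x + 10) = [-65, -89, -60, 30]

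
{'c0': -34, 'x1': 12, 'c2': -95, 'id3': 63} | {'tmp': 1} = {'c0': -34, 'x1': 12, 'c2': -95, 'id3': 63, 'tmp': 1}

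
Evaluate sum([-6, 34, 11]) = 39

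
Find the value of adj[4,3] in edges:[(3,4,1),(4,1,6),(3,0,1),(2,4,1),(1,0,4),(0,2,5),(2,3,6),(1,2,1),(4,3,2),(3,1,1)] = 2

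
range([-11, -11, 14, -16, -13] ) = 30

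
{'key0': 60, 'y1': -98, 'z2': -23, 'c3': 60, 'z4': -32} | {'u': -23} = {'key0': 60, 'y1': -98, 'z2': -23, 'c3': 60, 'z4': -32, 'u': -23}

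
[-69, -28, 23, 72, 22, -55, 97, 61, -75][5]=-55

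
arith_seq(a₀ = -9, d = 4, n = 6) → a_0 = -9 + 0*4 = -9
a_1 = -9 + 1*4 = -5
a_2 = -9 + 2*4 = -1
...
= [-9, -5, -1, 3, 7, 11]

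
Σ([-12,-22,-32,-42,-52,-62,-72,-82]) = (-12) + (-22) + (-32) + (-42) + (-52) + (-62) + (-72) + (-82)
= -376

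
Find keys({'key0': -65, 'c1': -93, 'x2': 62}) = ['key0', 'c1', 'x2']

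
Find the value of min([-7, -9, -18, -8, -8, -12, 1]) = -18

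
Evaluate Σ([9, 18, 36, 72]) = 9 + 18 + 36 + 72
= 135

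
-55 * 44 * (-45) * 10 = 1089000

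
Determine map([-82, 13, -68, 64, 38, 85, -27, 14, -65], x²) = [6724, 169, 4624, 4096, 1444, 7225, 729, 196, 4225]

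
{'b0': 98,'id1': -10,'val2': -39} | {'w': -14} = {'b0': 98, 'id1': -10, 'val2': -39, 'w': -14}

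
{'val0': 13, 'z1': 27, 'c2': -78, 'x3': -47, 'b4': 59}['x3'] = -47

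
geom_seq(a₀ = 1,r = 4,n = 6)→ a_0 = 1*4^0 = 1
a_1 = 1*4^1 = 4
a_2 = 1*4^2 = 16
...
= [1, 4, 16, 64, 256, 1024]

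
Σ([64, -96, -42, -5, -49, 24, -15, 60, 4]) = -55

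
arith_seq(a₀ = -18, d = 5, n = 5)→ a_0 = -18 + 0*5 = -18
a_1 = -18 + 1*5 = -13
a_2 = -18 + 2*5 = -8
...
= [-18, -13, -8, -3, 2]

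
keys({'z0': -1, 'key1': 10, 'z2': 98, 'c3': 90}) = ['z0', 'key1', 'z2', 'c3']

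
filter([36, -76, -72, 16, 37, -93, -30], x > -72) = keep x where x > -72: 36✓, -76✗, -72✗, 16✓, 37✓, -93✗, -30✓
= [36, 16, 37, -30]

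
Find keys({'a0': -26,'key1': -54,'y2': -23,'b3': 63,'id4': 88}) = ['a0', 'key1', 'y2', 'b3', 'id4']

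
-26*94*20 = -48880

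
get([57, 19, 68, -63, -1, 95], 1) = 19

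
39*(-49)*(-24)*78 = 3577392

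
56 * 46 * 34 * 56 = 4904704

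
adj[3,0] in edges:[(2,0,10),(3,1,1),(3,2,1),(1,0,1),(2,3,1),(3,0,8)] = 8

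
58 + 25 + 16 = 99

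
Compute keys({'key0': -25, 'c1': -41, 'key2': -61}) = ['key0', 'c1', 'key2']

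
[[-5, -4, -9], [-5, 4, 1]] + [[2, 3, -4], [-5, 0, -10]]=[[-3, -1, -13], [-10, 4, -9]]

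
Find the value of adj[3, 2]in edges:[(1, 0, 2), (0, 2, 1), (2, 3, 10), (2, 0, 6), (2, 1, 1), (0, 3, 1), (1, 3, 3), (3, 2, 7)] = 7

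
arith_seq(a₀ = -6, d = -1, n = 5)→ [-6, -7, -8, -9, -10]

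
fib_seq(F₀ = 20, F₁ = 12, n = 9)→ [20, 12, 32, 44, 76, 120, 196, 316, 512]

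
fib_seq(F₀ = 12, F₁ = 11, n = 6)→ [12, 11, 23, 34, 57, 91]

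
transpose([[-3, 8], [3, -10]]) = [[-3, 3], [8, -10]]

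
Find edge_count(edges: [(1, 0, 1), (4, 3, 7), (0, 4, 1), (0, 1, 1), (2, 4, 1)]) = 5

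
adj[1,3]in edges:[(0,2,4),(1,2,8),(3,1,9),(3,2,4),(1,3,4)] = 4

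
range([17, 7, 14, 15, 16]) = 10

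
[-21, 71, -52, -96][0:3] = [-21, 71, -52]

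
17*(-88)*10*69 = -1032240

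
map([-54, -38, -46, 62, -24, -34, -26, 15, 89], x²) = (-54)²=2916, (-38)²=1444, (-46)²=2116, (62)²=3844, (-24)²=576, (-34)²=1156, (-26)²=676, (15)²=225, (89)²=7921
= [2916, 1444, 2116, 3844, 576, 1156, 676, 225, 7921]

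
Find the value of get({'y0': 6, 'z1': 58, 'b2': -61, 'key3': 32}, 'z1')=58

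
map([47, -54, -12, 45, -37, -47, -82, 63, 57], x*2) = 47*2=94, -54*2=-108, -12*2=-24, 45*2=90, -37*2=-74, -47*2=-94, -82*2=-164, 63*2=126, 57*2=114
= [94, -108, -24, 90, -74, -94, -164, 126, 114]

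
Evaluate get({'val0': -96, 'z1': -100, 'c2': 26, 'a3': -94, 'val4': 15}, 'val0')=-96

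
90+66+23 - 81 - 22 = 76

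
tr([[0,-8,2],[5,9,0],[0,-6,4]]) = 13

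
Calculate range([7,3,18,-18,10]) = 36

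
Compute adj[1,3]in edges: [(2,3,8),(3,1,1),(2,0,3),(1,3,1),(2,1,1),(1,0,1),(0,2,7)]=1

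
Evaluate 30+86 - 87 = 29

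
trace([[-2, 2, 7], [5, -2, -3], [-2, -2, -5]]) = diagonal: (-2) + (-2) + (-5)
= -9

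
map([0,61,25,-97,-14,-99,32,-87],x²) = [0, 3721, 625, 9409, 196, 9801, 1024, 7569]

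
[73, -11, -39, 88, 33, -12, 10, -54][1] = -11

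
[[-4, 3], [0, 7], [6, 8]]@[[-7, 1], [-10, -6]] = [[-2, -22], [-70, -42], [-122, -42]]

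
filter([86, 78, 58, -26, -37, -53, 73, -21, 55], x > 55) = [86, 78, 58, 73]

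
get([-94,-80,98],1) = -80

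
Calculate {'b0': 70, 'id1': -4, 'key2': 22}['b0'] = 70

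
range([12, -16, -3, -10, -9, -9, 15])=31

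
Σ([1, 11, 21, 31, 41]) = 1 + 11 + 21 + 31 + 41
= 105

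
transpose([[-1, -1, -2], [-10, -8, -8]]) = [[-1, -10], [-1, -8], [-2, -8]]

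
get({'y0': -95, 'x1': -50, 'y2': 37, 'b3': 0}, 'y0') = -95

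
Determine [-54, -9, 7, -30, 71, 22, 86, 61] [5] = 22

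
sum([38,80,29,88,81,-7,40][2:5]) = slice → [29, 88, 81]
29 + 88 + 81
= 198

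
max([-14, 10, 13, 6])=13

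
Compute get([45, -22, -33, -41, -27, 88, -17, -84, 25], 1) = -22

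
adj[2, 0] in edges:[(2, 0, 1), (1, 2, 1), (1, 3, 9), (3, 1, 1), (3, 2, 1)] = 1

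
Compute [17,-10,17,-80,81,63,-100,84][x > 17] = [81, 63, 84]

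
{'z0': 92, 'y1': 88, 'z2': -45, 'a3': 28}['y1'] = 88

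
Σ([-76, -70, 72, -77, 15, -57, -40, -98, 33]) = -298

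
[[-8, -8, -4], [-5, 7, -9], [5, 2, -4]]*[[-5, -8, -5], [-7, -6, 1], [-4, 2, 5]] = [[112, 104, 12], [12, -20, -13], [-23, -60, -43]]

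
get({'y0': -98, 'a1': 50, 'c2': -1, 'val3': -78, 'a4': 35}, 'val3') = -78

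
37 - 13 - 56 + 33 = 1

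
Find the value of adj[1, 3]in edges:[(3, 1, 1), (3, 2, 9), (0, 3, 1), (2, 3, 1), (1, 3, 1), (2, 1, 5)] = 1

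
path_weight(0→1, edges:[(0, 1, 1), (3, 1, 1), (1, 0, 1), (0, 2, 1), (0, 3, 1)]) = w(0→1)=1
= 1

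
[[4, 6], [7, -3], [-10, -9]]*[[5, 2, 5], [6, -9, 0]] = C[0][0] = (4)*(5) + (6)*(6) = 56
C[0][1] = (4)*(2) + (6)*(-9) = -46
C[0][2] = (4)*(5) + (6)*(0) = 20
C[1][0] = (7)*(5) + (-3)*(6) = 17
C[1][1] = (7)*(2) + (-3)*(-9) = 41
C[1][2] = (7)*(5) + (-3)*(0) = 35
... (3 more cells)
= [[56, -46, 20], [17, 41, 35], [-104, 61, -50]]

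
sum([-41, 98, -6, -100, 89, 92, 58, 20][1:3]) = slice → [98, -6]
98 + (-6)
= 92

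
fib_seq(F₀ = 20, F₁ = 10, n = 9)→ F_2 = F_1 + F_0 = 30
F_3 = F_2 + F_1 = 40
F_4 = F_3 + F_2 = 70
...
= [20, 10, 30, 40, 70, 110, 180, 290, 470]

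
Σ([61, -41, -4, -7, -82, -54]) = -127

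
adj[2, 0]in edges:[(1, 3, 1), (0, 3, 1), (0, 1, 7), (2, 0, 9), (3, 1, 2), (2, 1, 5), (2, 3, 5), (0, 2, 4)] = 9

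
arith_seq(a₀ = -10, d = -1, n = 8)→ a_0 = -10 + 0*-1 = -10
a_1 = -10 + 1*-1 = -11
a_2 = -10 + 2*-1 = -12
...
= [-10, -11, -12, -13, -14, -15, -16, -17]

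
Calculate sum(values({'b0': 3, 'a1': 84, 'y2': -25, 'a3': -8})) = 54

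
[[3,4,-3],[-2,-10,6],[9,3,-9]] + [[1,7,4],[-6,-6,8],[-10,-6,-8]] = [[4, 11, 1], [-8, -16, 14], [-1, -3, -17]]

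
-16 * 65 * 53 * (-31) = 1708720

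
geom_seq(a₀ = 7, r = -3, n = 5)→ [7, -21, 63, -189, 567]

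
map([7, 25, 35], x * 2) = [14, 50, 70]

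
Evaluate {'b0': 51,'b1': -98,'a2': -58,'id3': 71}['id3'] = 71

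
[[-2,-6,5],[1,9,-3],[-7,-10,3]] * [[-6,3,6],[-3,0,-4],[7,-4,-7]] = C[0][0] = (-2)*(-6) + (-6)*(-3) + (5)*(7) = 65
C[0][1] = (-2)*(3) + (-6)*(0) + (5)*(-4) = -26
C[0][2] = (-2)*(6) + (-6)*(-4) + (5)*(-7) = -23
C[1][0] = (1)*(-6) + (9)*(-3) + (-3)*(7) = -54
C[1][1] = (1)*(3) + (9)*(0) + (-3)*(-4) = 15
C[1][2] = (1)*(6) + (9)*(-4) + (-3)*(-7) = -9
... (3 more cells)
= [[65, -26, -23], [-54, 15, -9], [93, -33, -23]]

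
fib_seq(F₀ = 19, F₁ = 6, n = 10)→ [19, 6, 25, 31, 56, 87, 143, 230, 373, 603]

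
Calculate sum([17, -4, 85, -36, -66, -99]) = 17 + (-4) + 85 + (-36) + (-66) + (-99)
= -103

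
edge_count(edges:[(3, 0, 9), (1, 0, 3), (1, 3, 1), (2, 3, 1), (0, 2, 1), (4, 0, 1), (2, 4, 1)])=7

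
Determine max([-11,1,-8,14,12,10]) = 14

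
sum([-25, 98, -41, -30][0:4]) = 2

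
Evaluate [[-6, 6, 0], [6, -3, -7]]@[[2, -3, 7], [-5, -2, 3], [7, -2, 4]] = C[0][0] = (-6)*(2) + (6)*(-5) + (0)*(7) = -42
C[0][1] = (-6)*(-3) + (6)*(-2) + (0)*(-2) = 6
C[0][2] = (-6)*(7) + (6)*(3) + (0)*(4) = -24
C[1][0] = (6)*(2) + (-3)*(-5) + (-7)*(7) = -22
C[1][1] = (6)*(-3) + (-3)*(-2) + (-7)*(-2) = 2
C[1][2] = (6)*(7) + (-3)*(3) + (-7)*(4) = 5
= [[-42, 6, -24], [-22, 2, 5]]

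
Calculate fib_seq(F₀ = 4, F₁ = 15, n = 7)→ [4, 15, 19, 34, 53, 87, 140]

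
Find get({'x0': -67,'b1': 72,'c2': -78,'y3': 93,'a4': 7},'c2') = -78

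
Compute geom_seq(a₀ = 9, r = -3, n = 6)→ [9, -27, 81, -243, 729, -2187]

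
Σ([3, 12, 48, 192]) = 3 + 12 + 48 + 192
= 255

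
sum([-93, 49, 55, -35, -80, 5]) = (-93) + 49 + 55 + (-35) + (-80) + 5
= -99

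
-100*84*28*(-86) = 20227200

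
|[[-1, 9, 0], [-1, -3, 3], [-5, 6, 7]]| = -33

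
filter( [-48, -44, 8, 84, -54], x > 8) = [84]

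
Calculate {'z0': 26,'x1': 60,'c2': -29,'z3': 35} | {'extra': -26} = {'z0': 26, 'x1': 60, 'c2': -29, 'z3': 35, 'extra': -26}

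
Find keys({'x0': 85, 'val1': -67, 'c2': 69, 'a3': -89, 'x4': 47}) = ['x0', 'val1', 'c2', 'a3', 'x4']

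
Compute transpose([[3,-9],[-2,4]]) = [[3, -2], [-9, 4]]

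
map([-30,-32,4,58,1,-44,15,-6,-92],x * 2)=[-60, -64, 8, 116, 2, -88, 30, -12, -184]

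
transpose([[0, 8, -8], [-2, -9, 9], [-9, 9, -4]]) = [[0, -2, -9], [8, -9, 9], [-8, 9, -4]]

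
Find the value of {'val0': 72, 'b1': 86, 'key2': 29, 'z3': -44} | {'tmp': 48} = {'val0': 72, 'b1': 86, 'key2': 29, 'z3': -44, 'tmp': 48}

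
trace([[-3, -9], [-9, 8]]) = diagonal: (-3) + 8
= 5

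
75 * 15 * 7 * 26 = 204750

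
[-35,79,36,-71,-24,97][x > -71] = keep x where x > -71: -35✓, 79✓, 36✓, -71✗, -24✓, 97✓
= [-35, 79, 36, -24, 97]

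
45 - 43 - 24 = -22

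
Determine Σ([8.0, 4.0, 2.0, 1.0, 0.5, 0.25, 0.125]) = 8.0 + 4.0 + 2.0 + 1.0 + 0.5 + 0.25 + 0.125
= 15.875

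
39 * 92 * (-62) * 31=-6896136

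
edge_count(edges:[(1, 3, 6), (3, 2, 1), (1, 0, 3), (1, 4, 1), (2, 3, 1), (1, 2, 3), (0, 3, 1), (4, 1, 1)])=8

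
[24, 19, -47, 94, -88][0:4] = [24, 19, -47, 94]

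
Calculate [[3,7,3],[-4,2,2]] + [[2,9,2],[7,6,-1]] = [[5, 16, 5], [3, 8, 1]]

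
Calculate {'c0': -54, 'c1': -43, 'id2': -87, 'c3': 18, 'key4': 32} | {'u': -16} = {'c0': -54, 'c1': -43, 'id2': -87, 'c3': 18, 'key4': 32, 'u': -16}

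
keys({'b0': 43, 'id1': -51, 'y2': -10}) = ['b0', 'id1', 'y2']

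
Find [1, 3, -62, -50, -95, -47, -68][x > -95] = keep x where x > -95: 1✓, 3✓, -62✓, -50✓, -95✗, -47✓, -68✓
= [1, 3, -62, -50, -47, -68]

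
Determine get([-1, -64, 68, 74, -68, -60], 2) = 68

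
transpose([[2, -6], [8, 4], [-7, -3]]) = [[2, 8, -7], [-6, 4, -3]]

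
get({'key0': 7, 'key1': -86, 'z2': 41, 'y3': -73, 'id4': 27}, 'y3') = -73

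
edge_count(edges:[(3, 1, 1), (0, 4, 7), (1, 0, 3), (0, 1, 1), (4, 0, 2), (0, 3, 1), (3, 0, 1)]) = 7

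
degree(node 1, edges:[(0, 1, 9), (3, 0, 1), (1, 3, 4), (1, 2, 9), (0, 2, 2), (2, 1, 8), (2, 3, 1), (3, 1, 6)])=5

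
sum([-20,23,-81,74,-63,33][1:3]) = -58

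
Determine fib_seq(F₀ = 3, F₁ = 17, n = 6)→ [3, 17, 20, 37, 57, 94]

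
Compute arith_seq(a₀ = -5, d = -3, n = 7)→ [-5, -8, -11, -14, -17, -20, -23]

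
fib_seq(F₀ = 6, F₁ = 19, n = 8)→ F_2 = F_1 + F_0 = 25
F_3 = F_2 + F_1 = 44
F_4 = F_3 + F_2 = 69
...
= [6, 19, 25, 44, 69, 113, 182, 295]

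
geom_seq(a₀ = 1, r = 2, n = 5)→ a_0 = 1*2^0 = 1
a_1 = 1*2^1 = 2
a_2 = 1*2^2 = 4
...
= [1, 2, 4, 8, 16]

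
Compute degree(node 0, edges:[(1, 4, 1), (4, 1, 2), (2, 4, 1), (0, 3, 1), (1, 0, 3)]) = 2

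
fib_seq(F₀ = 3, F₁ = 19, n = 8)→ [3, 19, 22, 41, 63, 104, 167, 271]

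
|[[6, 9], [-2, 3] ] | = (6)*(3) - (9)*(-2)
= 36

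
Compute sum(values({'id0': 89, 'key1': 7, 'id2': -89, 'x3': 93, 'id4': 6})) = 89 + 7 + (-89) + 93 + 6
= 106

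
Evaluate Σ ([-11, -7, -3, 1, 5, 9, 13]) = (-11) + (-7) + (-3) + 1 + 5 + 9 + 13
= 7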